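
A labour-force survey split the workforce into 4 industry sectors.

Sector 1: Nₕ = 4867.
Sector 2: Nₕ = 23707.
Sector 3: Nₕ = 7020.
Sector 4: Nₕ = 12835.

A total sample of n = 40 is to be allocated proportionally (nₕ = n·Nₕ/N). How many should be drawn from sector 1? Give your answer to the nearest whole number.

4

Share of sector 1 = 4867/48429 = 0.10050.
Allocate 40 × 0.10050 = 4.020... → 4.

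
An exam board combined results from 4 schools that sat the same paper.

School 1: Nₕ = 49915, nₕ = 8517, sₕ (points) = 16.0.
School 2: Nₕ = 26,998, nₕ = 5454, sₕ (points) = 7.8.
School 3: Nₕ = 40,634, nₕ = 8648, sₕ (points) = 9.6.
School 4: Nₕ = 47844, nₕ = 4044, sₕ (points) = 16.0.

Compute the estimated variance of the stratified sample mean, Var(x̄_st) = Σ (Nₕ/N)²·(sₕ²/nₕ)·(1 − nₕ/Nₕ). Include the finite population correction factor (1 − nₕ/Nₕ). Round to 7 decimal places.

0.0078638

N = 165391. Term for each stratum: Wₕ²sₕ²/nₕ·(1−nₕ/Nₕ).
Var(x̄_st) = 0.0022705967 + 0.0002371965 + 0.0005063520 + 0.0048496083 = 0.0078637536 → 0.0078638.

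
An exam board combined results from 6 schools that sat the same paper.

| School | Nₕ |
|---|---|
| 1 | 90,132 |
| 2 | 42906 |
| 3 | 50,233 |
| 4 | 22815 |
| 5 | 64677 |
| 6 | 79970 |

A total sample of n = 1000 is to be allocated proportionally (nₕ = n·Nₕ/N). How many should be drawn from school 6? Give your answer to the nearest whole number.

228

Share of school 6 = 79970/350733 = 0.22801.
Allocate 1000 × 0.22801 = 228.008... → 228.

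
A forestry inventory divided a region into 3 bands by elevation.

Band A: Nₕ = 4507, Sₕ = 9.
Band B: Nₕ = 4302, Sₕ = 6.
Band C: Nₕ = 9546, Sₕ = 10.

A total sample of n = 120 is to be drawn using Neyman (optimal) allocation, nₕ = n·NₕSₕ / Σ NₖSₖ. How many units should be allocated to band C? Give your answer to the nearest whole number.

71

A: NₕSₕ = 4507·9 = 40563
B: NₕSₕ = 4302·6 = 25812
C: NₕSₕ = 9546·10 = 95460
Σ NₕSₕ = 161835.
n_C = 120·95460/161835 = 70.783... → 71.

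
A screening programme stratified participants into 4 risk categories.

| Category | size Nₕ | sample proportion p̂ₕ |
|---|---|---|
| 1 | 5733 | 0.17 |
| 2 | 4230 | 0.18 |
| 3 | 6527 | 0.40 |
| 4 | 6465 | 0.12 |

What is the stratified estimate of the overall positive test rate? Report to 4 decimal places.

N = 5733 + 4230 + 6527 + 6465 = 22955.
Overall proportion = Σ (Nₕ/N)·p̂ₕ.
Σ Nₕp̂ₕ = 974.61 + 761.4 + 2610.8 + 775.8 = 5122.61.
5122.61 / 22955 = 0.223159... → 0.2232.

0.2232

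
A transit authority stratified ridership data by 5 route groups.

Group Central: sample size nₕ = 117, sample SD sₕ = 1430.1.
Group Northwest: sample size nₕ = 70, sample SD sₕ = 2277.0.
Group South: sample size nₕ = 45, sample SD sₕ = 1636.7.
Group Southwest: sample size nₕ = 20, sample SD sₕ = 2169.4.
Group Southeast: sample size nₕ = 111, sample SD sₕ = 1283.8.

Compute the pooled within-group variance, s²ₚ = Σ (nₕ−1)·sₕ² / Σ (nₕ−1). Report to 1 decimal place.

2747401.7

Central: (117−1)·1430.1² = 116·2045186.01 = 237241577.16
Northwest: (70−1)·2277.0² = 69·5184729 = 357746301
South: (45−1)·1636.7² = 44·2678786.89 = 117866623.16
Southwest: (20−1)·2169.4² = 19·4706296.36 = 89419630.84
Southeast: (111−1)·1283.8² = 110·1648142.44 = 181295668.4
Numerator = 983569800.56; denominator = Σ(nₕ−1) = 358.
s²ₚ = 983569800.56/358 = 2747401.678... → 2747401.7.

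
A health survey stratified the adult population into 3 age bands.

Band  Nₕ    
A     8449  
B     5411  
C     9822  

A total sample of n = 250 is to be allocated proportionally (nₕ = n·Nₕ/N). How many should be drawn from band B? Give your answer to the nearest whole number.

57

Share of band B = 5411/23682 = 0.22849.
Allocate 250 × 0.22849 = 57.121... → 57.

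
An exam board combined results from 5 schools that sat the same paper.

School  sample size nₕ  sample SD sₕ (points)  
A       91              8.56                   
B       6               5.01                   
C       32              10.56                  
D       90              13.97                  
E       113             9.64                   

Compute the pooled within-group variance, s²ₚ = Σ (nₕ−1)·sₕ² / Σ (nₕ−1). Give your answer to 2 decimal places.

A: (91−1)·8.56² = 90·73.2736 = 6594.624
B: (6−1)·5.01² = 5·25.1001 = 125.5005
C: (32−1)·10.56² = 31·111.5136 = 3456.9216
D: (90−1)·13.97² = 89·195.1609 = 17369.3201
E: (113−1)·9.64² = 112·92.9296 = 10408.1152
Numerator = 37954.4814; denominator = Σ(nₕ−1) = 327.
s²ₚ = 37954.4814/327 = 116.0688... → 116.07.

116.07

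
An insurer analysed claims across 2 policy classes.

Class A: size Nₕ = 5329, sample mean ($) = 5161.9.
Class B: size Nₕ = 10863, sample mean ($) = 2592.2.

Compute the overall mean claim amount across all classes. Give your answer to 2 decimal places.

3437.92

N = 5329 + 10863 = 16192.
Weight each subgroup mean by Nₕ/N and sum.
Σ Nₕx̄ₕ = 5329·5161.9 + 10863·2592.2 = 27507765.1 + 28159068.6 = 55666833.7.
Divide by N: 55666833.7 / 16192 = 3437.9220... → 3437.92.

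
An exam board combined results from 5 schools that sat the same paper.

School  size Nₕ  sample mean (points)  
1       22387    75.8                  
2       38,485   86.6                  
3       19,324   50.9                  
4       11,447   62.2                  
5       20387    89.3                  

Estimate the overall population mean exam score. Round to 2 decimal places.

76.28

x̄_st = (Σ Nₕx̄ₕ) / (Σ Nₕ) = (22387·75.8 + 38485·86.6 + 19324·50.9 + 11447·62.2 + 20387·89.3) / 112030
= 8545889.7 / 112030 = 76.2822... → 76.28.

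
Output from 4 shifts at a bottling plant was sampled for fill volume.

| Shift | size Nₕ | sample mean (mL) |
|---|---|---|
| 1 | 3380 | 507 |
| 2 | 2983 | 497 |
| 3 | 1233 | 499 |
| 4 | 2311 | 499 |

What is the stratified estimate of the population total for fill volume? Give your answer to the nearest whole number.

4964667

1: 3380·507 = 1713660
2: 2983·497 = 1482551
3: 1233·499 = 615267
4: 2311·499 = 1153189
τ̂ = Σ Nₕx̄ₕ = 4964667.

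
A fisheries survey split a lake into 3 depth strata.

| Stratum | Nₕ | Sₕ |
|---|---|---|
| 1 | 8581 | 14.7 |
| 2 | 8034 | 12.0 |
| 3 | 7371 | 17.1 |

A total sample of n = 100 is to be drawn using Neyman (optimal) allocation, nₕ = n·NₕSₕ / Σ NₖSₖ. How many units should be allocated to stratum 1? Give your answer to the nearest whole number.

1: NₕSₕ = 8581·14.7 = 126140.7
2: NₕSₕ = 8034·12.0 = 96408
3: NₕSₕ = 7371·17.1 = 126044.1
Σ NₕSₕ = 348592.8.
n_1 = 100·126140.7/348592.8 = 36.186... → 36.

36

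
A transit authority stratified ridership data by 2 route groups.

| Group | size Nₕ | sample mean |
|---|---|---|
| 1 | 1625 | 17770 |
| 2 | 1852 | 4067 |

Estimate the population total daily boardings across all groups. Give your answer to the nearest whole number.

Estimate total by summing Nₕ·x̄ₕ over strata.
1625·17770 + 1852·4067 = 28876250 + 7532084 = 36408334.

36408334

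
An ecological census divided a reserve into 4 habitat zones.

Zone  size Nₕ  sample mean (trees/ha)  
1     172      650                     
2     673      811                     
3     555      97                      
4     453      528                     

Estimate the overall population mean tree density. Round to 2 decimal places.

513.02

N = 172 + 673 + 555 + 453 = 1853.
The stratified mean weights each stratum mean by its population share Nₕ/N.
Σ Nₕx̄ₕ = 172·650 + 673·811 + 555·97 + 453·528 = 111800 + 545803 + 53835 + 239184 = 950622.
Divide by N: 950622 / 1853 = 513.0178... → 513.02.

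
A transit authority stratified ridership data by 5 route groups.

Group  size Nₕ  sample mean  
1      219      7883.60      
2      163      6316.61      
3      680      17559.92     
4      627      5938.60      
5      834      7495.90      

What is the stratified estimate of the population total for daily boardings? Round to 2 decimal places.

1: 219·7883.60 = 1726508.4
2: 163·6316.61 = 1029607.43
3: 680·17559.92 = 11940745.6
4: 627·5938.60 = 3723502.2
5: 834·7495.90 = 6251580.6
τ̂ = Σ Nₕx̄ₕ = 24671944.23.

24671944.23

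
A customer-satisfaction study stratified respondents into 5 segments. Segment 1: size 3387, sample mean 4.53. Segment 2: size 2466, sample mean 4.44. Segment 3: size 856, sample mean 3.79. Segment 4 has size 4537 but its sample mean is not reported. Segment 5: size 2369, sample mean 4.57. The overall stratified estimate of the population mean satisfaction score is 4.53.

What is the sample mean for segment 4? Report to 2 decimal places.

Σ Nₕx̄ₕ = N·μ, so 4537·x̄_4 = 13615·4.53 − (3387·4.53 + 2466·4.44 + 856·3.79 + 2369·4.57).
= 61675.95 − 40362.72 = 21313.23.
x̄_4 = 21313.23 / 4537 = 4.6976... → 4.70.

4.70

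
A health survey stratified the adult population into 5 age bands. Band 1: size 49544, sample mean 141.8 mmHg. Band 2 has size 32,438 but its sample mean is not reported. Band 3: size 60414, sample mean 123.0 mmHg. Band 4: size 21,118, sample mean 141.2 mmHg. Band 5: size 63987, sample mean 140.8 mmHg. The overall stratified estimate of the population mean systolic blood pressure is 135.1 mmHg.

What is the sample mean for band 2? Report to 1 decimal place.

N = 49544 + 32438 + 60414 + 21118 + 63987 = 227501.
Overall total = μ·N = 135.1·227501 = 30735385.1.
Subtract the known strata: 49544·141.8 + 60414·123.0 + 21118·141.2 + 63987·140.8 = 26447492.4.
Remaining total for band 2: 30735385.1 − 26447492.4 = 4287892.7.
Divide by its size: 4287892.7 / 32438 = 132.187... → 132.2.

132.2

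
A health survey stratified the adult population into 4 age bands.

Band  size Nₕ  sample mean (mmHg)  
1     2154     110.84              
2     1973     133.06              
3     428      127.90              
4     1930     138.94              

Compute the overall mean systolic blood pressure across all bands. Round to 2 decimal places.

N = 6485; weights Wₕ = Nₕ/N = (0.3322, 0.3042, 0.0660, 0.2976).
x̄_st = Σ Wₕ·x̄ₕ = 0.3322·110.84 + 0.3042·133.06 + 0.0660·127.90 + 0.2976·138.94 ≈ 127.0890...
→ 127.09.

127.09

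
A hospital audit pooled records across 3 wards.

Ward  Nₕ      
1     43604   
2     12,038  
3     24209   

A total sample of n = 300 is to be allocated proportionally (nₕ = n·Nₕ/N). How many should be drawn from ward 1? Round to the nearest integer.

164

N = 43604 + 12038 + 24209 = 79851.
n_1 = 300·43604/79851 = 163.820... → 164.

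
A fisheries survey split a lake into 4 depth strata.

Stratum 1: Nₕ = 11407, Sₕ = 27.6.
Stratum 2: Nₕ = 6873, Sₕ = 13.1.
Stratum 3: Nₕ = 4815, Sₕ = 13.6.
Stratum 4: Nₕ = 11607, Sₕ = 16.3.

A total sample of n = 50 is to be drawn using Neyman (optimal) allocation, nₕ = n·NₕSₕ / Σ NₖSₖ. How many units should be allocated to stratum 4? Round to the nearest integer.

1: NₕSₕ = 11407·27.6 = 314833.2
2: NₕSₕ = 6873·13.1 = 90036.3
3: NₕSₕ = 4815·13.6 = 65484
4: NₕSₕ = 11607·16.3 = 189194.1
Σ NₕSₕ = 659547.6.
n_4 = 50·189194.1/659547.6 = 14.343... → 14.

14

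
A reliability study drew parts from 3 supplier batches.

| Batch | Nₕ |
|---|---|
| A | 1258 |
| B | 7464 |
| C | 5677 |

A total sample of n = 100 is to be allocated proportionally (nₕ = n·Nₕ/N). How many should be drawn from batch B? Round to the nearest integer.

Share of batch B = 7464/14399 = 0.51837.
Allocate 100 × 0.51837 = 51.837... → 52.

52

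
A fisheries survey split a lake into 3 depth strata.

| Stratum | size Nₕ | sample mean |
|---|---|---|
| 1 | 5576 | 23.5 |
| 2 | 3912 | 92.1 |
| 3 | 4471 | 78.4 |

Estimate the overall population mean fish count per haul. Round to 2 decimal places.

60.31

x̄_st = (Σ Nₕx̄ₕ) / (Σ Nₕ) = (5576·23.5 + 3912·92.1 + 4471·78.4) / 13959
= 841857.6 / 13959 = 60.3093... → 60.31.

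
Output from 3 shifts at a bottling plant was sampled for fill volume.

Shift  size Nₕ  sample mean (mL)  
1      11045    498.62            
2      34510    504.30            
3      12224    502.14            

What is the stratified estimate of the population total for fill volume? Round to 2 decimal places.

1: 11045·498.62 = 5507257.9
2: 34510·504.30 = 17403393
3: 12224·502.14 = 6138159.36
τ̂ = Σ Nₕx̄ₕ = 29048810.26.

29048810.26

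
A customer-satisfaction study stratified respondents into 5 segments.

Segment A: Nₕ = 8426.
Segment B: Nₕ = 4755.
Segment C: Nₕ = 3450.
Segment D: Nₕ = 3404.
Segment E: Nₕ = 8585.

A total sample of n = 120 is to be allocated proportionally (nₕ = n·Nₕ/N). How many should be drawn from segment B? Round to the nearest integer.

20

N = 8426 + 4755 + 3450 + 3404 + 8585 = 28620.
n_B = 120·4755/28620 = 19.937... → 20.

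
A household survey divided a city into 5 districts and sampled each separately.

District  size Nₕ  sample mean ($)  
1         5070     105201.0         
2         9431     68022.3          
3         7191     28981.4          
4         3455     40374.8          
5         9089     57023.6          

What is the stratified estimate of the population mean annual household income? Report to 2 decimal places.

59617.80

N = 34236; weights Wₕ = Nₕ/N = (0.1481, 0.2755, 0.2100, 0.1009, 0.2655).
x̄_st = Σ Wₕ·x̄ₕ = 0.1481·105201.0 + 0.2755·68022.3 + 0.2100·28981.4 + 0.1009·40374.8 + 0.2655·57023.6 ≈ 59617.8018...
→ 59617.80.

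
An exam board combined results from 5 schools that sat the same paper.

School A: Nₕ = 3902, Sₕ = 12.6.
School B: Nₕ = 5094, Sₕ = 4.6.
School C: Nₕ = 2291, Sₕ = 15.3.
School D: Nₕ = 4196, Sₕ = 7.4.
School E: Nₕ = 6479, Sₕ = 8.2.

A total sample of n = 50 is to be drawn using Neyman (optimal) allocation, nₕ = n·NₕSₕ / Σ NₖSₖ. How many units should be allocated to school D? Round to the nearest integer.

A: NₕSₕ = 3902·12.6 = 49165.2
B: NₕSₕ = 5094·4.6 = 23432.4
C: NₕSₕ = 2291·15.3 = 35052.3
D: NₕSₕ = 4196·7.4 = 31050.4
E: NₕSₕ = 6479·8.2 = 53127.8
Σ NₕSₕ = 191828.1.
n_D = 50·31050.4/191828.1 = 8.093... → 8.

8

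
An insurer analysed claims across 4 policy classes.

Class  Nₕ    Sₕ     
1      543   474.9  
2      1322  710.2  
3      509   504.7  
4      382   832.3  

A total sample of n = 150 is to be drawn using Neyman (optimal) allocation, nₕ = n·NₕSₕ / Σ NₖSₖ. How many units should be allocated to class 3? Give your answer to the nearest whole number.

1: NₕSₕ = 543·474.9 = 257870.7
2: NₕSₕ = 1322·710.2 = 938884.4
3: NₕSₕ = 509·504.7 = 256892.3
4: NₕSₕ = 382·832.3 = 317938.6
Σ NₕSₕ = 1771586.
n_3 = 150·256892.3/1771586 = 21.751... → 22.

22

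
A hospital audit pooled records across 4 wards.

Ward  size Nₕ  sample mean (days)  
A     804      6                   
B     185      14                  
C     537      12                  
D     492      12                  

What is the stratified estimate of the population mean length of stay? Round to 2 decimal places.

N = 804 + 185 + 537 + 492 = 2018.
Overall mean = Σ (Nₕ/N)·x̄ₕ — weight by population share, not a simple average.
Σ Nₕx̄ₕ = 804·6 + 185·14 + 537·12 + 492·12 = 4824 + 2590 + 6444 + 5904 = 19762.
Divide by N: 19762 / 2018 = 9.7929... → 9.79.

9.79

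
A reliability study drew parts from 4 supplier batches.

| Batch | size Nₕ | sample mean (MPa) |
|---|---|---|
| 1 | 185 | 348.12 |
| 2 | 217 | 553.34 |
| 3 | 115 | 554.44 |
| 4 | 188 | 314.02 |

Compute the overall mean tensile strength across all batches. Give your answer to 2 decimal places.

435.85

N = 185 + 217 + 115 + 188 = 705.
Weight each subgroup mean by Nₕ/N and sum.
Σ Nₕx̄ₕ = 185·348.12 + 217·553.34 + 115·554.44 + 188·314.02 = 64402.2 + 120074.78 + 63760.6 + 59035.76 = 307273.34.
Divide by N: 307273.34 / 705 = 435.8487... → 435.85.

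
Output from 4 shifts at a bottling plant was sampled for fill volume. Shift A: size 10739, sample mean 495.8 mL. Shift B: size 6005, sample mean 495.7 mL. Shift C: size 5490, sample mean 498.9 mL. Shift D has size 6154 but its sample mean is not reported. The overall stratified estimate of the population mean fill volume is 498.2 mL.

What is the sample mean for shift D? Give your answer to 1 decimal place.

504.2

N = 10739 + 6005 + 5490 + 6154 = 28388.
Overall total = μ·N = 498.2·28388 = 14142901.6.
Subtract the known strata: 10739·495.8 + 6005·495.7 + 5490·498.9 = 11040035.7.
Remaining total for shift D: 14142901.6 − 11040035.7 = 3102865.9.
Divide by its size: 3102865.9 / 6154 = 504.203... → 504.2.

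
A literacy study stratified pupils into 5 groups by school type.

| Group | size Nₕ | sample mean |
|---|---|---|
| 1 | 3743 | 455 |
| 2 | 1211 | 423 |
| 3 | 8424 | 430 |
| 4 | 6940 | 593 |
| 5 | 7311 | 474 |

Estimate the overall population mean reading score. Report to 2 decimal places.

485.67

N = 3743 + 1211 + 8424 + 6940 + 7311 = 27629.
Weight each subgroup mean by Nₕ/N and sum.
Σ Nₕx̄ₕ = 3743·455 + 1211·423 + 8424·430 + 6940·593 + 7311·474 = 1703065 + 512253 + 3622320 + 4115420 + 3465414 = 13418472.
Divide by N: 13418472 / 27629 = 485.6662... → 485.67.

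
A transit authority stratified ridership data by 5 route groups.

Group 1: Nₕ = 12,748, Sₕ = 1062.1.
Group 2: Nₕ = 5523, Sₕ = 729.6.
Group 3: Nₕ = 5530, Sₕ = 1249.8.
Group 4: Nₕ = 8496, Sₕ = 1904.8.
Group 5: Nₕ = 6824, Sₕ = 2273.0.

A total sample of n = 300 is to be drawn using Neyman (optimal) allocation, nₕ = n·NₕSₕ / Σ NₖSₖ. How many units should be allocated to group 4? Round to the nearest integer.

Σ NₕSₕ = 12748·1062.1 + 5523·729.6 + 5530·1249.8 + 8496·1904.8 + 6824·2273.0 = 56174758.4.
Share for 4: 16183180.8/56174758.4 = 0.28809.
n_4 = 300 × 0.28809 = 86.426... → 86.

86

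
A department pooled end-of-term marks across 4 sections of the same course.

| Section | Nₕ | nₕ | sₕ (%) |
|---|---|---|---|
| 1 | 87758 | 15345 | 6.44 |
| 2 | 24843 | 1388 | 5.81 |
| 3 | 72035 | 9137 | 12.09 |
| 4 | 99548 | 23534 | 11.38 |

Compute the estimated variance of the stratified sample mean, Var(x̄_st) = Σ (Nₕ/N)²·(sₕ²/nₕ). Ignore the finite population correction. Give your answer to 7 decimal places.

N = 284184. Term for each stratum: Wₕ²sₕ²/nₕ.
Var(x̄_st) = 0.0002577383 + 0.0001858539 + 0.0010278668 + 0.0006752345 = 0.0021466935 → 0.0021467.

0.0021467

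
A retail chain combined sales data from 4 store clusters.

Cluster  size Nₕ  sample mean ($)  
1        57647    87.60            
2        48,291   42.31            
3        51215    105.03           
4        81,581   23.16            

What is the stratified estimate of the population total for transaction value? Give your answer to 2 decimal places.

14361596.82

1: 57647·87.60 = 5049877.2
2: 48291·42.31 = 2043192.21
3: 51215·105.03 = 5379111.45
4: 81581·23.16 = 1889415.96
τ̂ = Σ Nₕx̄ₕ = 14361596.82.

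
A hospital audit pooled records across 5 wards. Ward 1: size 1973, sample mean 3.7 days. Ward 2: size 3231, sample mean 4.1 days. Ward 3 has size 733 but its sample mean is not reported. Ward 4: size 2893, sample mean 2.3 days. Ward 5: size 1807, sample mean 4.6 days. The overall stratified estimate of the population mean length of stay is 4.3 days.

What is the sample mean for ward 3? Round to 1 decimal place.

14.0

Σ Nₕx̄ₕ = N·μ, so 733·x̄_3 = 10637·4.3 − (1973·3.7 + 3231·4.1 + 2893·2.3 + 1807·4.6).
= 45739.1 − 35513.3 = 10225.8.
x̄_3 = 10225.8 / 733 = 13.951... → 14.0.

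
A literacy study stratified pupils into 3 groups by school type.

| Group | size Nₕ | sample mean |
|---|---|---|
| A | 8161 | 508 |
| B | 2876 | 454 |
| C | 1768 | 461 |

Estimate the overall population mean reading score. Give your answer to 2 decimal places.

N = 12805; weights Wₕ = Nₕ/N = (0.6373, 0.2246, 0.1381).
x̄_st = Σ Wₕ·x̄ₕ = 0.6373·508 + 0.2246·454 + 0.1381·461 ≈ 489.3823...
→ 489.38.

489.38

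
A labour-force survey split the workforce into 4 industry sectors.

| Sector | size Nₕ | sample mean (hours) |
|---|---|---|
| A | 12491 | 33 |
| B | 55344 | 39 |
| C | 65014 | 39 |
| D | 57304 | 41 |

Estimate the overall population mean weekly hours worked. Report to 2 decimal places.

39.21

N = 190153; weights Wₕ = Nₕ/N = (0.0657, 0.2910, 0.3419, 0.3014).
x̄_st = Σ Wₕ·x̄ₕ = 0.0657·33 + 0.2910·39 + 0.3419·39 + 0.3014·41 ≈ 39.2086...
→ 39.21.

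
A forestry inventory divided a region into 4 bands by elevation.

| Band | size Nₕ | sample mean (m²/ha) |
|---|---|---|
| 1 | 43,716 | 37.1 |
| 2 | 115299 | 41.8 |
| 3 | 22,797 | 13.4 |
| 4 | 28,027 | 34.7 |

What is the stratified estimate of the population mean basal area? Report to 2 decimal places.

36.79

N = 43716 + 115299 + 22797 + 28027 = 209839.
Overall mean = Σ (Nₕ/N)·x̄ₕ — weight by population share, not a simple average.
Σ Nₕx̄ₕ = 43716·37.1 + 115299·41.8 + 22797·13.4 + 28027·34.7 = 1621863.6 + 4819498.2 + 305479.8 + 972536.9 = 7719378.5.
Divide by N: 7719378.5 / 209839 = 36.7871... → 36.79.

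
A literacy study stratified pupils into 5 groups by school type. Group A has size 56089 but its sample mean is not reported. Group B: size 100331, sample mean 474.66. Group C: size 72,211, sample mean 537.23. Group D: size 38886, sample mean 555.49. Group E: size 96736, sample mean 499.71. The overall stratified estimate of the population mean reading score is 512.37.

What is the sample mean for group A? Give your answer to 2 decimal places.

539.76

N = 56089 + 100331 + 72211 + 38886 + 96736 = 364253.
Overall total = μ·N = 512.37·364253 = 186632309.61.
Subtract the known strata: 100331·474.66 + 72211·537.23 + 38886·555.49 + 96736·499.71 = 156357758.69.
Remaining total for group A: 186632309.61 − 156357758.69 = 30274550.92.
Divide by its size: 30274550.92 / 56089 = 539.7591... → 539.76.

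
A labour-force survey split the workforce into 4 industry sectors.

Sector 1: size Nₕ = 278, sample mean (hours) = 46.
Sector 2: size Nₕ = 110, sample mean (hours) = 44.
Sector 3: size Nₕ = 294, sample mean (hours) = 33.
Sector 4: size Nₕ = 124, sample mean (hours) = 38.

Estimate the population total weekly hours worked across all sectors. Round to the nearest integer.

1: 278·46 = 12788
2: 110·44 = 4840
3: 294·33 = 9702
4: 124·38 = 4712
τ̂ = Σ Nₕx̄ₕ = 32042.

32042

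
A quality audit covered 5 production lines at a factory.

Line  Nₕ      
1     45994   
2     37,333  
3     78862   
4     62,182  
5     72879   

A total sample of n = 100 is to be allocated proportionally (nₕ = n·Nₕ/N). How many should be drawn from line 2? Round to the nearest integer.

13

N = 45994 + 37333 + 78862 + 62182 + 72879 = 297250.
n_2 = 100·37333/297250 = 12.559... → 13.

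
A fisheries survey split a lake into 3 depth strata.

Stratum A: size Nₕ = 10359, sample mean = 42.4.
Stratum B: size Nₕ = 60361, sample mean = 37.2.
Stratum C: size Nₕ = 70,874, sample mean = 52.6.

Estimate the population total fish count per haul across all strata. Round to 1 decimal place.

6412623.2

A: 10359·42.4 = 439221.6
B: 60361·37.2 = 2245429.2
C: 70874·52.6 = 3727972.4
τ̂ = Σ Nₕx̄ₕ = 6412623.2.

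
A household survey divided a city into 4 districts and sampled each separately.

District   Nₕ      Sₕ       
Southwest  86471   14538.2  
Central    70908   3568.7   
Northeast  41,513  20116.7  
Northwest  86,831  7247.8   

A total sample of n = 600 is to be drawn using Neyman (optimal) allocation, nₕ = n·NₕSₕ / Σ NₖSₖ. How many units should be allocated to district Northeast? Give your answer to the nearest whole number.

Σ NₕSₕ = 86471·14538.2 + 70908·3568.7 + 41513·20116.7 + 86831·7247.8 = 2974620360.7.
Share for Northeast: 835104567.1/2974620360.7 = 0.28074.
n_Northeast = 600 × 0.28074 = 168.446... → 168.

168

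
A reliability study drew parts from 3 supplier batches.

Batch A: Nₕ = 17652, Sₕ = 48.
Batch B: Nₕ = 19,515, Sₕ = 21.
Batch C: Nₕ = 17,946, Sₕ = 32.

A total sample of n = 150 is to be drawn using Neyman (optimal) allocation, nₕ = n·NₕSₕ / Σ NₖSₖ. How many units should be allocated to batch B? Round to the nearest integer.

34

A: NₕSₕ = 17652·48 = 847296
B: NₕSₕ = 19515·21 = 409815
C: NₕSₕ = 17946·32 = 574272
Σ NₕSₕ = 1831383.
n_B = 150·409815/1831383 = 33.566... → 34.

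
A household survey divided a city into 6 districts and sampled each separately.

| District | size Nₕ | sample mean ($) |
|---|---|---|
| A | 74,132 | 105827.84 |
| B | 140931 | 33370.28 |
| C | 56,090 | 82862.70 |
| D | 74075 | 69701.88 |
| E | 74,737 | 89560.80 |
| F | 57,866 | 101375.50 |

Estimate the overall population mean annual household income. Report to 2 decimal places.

x̄_st = (Σ Nₕx̄ₕ) / (Σ Nₕ) = (74132·105827.84 + 140931·33370.28 + 56090·82862.70 + 74075·69701.88 + 74737·89560.80 + 57866·101375.50) / 477831
= 34918772162.16 / 477831 = 73077.6617... → 73077.66.

73077.66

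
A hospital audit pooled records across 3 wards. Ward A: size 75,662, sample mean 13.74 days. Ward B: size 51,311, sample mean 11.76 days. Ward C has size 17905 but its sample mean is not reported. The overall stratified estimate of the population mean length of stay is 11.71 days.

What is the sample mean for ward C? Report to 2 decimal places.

2.99

N = 75662 + 51311 + 17905 = 144878.
Overall total = μ·N = 11.71·144878 = 1696521.38.
Subtract the known strata: 75662·13.74 + 51311·11.76 = 1643013.24.
Remaining total for ward C: 1696521.38 − 1643013.24 = 53508.14.
Divide by its size: 53508.14 / 17905 = 2.9884... → 2.99.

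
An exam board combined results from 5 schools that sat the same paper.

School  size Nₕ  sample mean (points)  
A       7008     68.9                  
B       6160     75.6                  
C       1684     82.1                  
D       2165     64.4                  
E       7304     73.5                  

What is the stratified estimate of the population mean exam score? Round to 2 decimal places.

72.49

N = 7008 + 6160 + 1684 + 2165 + 7304 = 24321.
Weight each subgroup mean by Nₕ/N and sum.
Σ Nₕx̄ₕ = 7008·68.9 + 6160·75.6 + 1684·82.1 + 2165·64.4 + 7304·73.5 = 482851.2 + 465696 + 138256.4 + 139426 + 536844 = 1763073.6.
Divide by N: 1763073.6 / 24321 = 72.4918... → 72.49.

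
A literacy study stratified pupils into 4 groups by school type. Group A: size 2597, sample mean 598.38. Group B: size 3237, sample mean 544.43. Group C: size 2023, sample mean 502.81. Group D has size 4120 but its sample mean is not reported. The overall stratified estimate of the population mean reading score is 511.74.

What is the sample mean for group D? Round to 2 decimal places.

435.83

Σ Nₕx̄ₕ = N·μ, so 4120·x̄_D = 11977·511.74 − (2597·598.38 + 3237·544.43 + 2023·502.81).
= 6129109.98 − 4333497.4 = 1795612.58.
x̄_D = 1795612.58 / 4120 = 435.8283... → 435.83.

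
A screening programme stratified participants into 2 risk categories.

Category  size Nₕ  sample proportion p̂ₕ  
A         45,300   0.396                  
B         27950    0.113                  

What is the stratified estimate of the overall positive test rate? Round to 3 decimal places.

0.288

N = 45300 + 27950 = 73250.
Overall proportion = Σ (Nₕ/N)·p̂ₕ.
Σ Nₕp̂ₕ = 17938.8 + 3158.35 = 21097.15.
21097.15 / 73250 = 0.28802... → 0.288.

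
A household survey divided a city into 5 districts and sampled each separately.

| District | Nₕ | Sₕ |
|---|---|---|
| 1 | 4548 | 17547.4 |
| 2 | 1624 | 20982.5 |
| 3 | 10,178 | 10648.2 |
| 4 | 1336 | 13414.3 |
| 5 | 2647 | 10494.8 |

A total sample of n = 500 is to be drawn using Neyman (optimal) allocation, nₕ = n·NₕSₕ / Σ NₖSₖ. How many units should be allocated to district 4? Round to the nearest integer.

1: NₕSₕ = 4548·17547.4 = 79805575.2
2: NₕSₕ = 1624·20982.5 = 34075580
3: NₕSₕ = 10178·10648.2 = 108377379.6
4: NₕSₕ = 1336·13414.3 = 17921504.8
5: NₕSₕ = 2647·10494.8 = 27779735.6
Σ NₕSₕ = 267959775.2.
n_4 = 500·17921504.8/267959775.2 = 33.441... → 33.

33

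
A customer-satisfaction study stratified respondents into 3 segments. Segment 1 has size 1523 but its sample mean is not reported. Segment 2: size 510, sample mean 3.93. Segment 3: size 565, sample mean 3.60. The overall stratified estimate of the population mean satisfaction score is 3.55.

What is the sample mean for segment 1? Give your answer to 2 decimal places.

N = 1523 + 510 + 565 = 2598.
Overall total = μ·N = 3.55·2598 = 9222.9.
Subtract the known strata: 510·3.93 + 565·3.60 = 4038.3.
Remaining total for segment 1: 9222.9 − 4038.3 = 5184.6.
Divide by its size: 5184.6 / 1523 = 3.4042... → 3.40.

3.40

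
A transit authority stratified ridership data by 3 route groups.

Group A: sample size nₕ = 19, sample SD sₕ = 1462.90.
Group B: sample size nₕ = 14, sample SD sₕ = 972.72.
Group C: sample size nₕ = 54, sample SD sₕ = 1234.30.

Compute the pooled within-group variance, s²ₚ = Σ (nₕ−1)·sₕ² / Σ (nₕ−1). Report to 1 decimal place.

1566274.8

A: (19−1)·1462.90² = 18·2140076.41 = 38521375.38
B: (14−1)·972.72² = 13·946184.1984 = 12300394.5792
C: (54−1)·1234.30² = 53·1523496.49 = 80745313.97
Numerator = 131567083.9292; denominator = Σ(nₕ−1) = 84.
s²ₚ = 131567083.9292/84 = 1566274.809... → 1566274.8.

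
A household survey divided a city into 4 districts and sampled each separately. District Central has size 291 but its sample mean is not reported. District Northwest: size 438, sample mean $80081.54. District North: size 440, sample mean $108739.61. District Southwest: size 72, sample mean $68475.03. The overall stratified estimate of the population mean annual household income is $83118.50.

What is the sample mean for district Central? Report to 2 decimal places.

52572.90

Σ Nₕx̄ₕ = N·μ, so 291·x̄_Central = 1241·83118.50 − (438·80081.54 + 440·108739.61 + 72·68475.03).
= 103150058.5 − 87851345.08 = 15298713.42.
x̄_Central = 15298713.42 / 291 = 52572.8984... → 52572.90.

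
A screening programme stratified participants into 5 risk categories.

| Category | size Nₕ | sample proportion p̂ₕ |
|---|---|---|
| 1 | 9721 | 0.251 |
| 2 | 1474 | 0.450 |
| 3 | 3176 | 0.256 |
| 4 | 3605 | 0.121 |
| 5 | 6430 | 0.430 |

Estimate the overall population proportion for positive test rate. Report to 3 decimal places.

N = 9721 + 1474 + 3176 + 3605 + 6430 = 24406.
Overall proportion = Σ (Nₕ/N)·p̂ₕ.
Σ Nₕp̂ₕ = 2439.971 + 663.3 + 813.056 + 436.205 + 2764.9 = 7117.432.
7117.432 / 24406 = 0.29163... → 0.292.

0.292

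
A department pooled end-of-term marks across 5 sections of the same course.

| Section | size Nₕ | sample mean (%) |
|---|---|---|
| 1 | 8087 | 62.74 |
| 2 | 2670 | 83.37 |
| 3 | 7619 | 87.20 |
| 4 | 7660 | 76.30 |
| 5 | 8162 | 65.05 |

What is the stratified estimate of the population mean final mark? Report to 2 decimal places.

73.39

N = 8087 + 2670 + 7619 + 7660 + 8162 = 34198.
The stratified mean weights each stratum mean by its population share Nₕ/N.
Σ Nₕx̄ₕ = 8087·62.74 + 2670·83.37 + 7619·87.20 + 7660·76.30 + 8162·65.05 = 507378.38 + 222597.9 + 664376.8 + 584458 + 530938.1 = 2509749.18.
Divide by N: 2509749.18 / 34198 = 73.3888... → 73.39.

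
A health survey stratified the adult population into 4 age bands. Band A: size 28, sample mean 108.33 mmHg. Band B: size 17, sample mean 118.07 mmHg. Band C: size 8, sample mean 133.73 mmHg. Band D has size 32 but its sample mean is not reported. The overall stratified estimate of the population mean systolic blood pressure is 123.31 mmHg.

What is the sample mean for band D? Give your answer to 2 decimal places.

136.60

N = 28 + 17 + 8 + 32 = 85.
Overall total = μ·N = 123.31·85 = 10481.35.
Subtract the known strata: 28·108.33 + 17·118.07 + 8·133.73 = 6110.27.
Remaining total for band D: 10481.35 − 6110.27 = 4371.08.
Divide by its size: 4371.08 / 32 = 136.5963... → 136.60.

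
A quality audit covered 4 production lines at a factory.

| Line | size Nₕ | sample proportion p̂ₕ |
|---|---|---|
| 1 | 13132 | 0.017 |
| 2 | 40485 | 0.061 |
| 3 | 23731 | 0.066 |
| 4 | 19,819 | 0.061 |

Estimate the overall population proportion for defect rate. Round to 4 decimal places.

Wₕ = Nₕ/N with N = 97167: 0.1351, 0.4167, 0.2442, 0.2040.
p̂_st = 0.1351·0.017 + 0.4167·0.061 + 0.2442·0.066 + 0.2040·0.061 ≈ 0.056275... → 0.0563.

0.0563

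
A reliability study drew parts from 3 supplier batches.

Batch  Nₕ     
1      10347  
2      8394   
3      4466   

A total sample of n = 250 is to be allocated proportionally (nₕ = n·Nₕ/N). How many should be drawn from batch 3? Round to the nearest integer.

N = 10347 + 8394 + 4466 = 23207.
n_3 = 250·4466/23207 = 48.110... → 48.

48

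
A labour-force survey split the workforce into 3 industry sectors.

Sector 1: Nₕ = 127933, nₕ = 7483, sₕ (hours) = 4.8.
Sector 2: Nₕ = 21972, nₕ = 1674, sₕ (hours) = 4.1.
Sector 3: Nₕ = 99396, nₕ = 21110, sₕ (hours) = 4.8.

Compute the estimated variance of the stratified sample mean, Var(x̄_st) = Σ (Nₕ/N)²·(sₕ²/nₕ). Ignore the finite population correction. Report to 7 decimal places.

N = 249301. Term for each stratum: Wₕ²sₕ²/nₕ.
Var(x̄_st) = 0.0008108189 + 0.0000780016 + 0.0001734938 = 0.0010623143 → 0.0010623.

0.0010623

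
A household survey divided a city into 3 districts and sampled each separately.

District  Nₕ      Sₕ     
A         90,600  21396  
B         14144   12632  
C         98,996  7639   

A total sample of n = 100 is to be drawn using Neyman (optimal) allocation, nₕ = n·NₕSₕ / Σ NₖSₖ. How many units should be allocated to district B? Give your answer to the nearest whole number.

6

Σ NₕSₕ = 90600·21396 + 14144·12632 + 98996·7639 = 2873375052.
Share for B: 178667008/2873375052 = 0.06218.
n_B = 100 × 0.06218 = 6.218... → 6.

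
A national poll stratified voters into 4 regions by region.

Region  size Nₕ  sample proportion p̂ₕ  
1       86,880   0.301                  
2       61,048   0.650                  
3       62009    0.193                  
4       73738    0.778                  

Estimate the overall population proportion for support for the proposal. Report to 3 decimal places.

0.476

N = 86880 + 61048 + 62009 + 73738 = 283675.
Overall proportion = Σ (Nₕ/N)·p̂ₕ.
Σ Nₕp̂ₕ = 26150.88 + 39681.2 + 11967.737 + 57368.164 = 135167.981.
135167.981 / 283675 = 0.47649... → 0.476.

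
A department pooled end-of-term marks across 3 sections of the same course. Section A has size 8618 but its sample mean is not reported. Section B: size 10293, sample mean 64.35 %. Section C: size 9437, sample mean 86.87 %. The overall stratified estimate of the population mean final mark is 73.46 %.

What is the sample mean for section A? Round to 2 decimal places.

69.66

N = 8618 + 10293 + 9437 = 28348.
Overall total = μ·N = 73.46·28348 = 2082444.08.
Subtract the known strata: 10293·64.35 + 9437·86.87 = 1482146.74.
Remaining total for section A: 2082444.08 − 1482146.74 = 600297.34.
Divide by its size: 600297.34 / 8618 = 69.6562... → 69.66.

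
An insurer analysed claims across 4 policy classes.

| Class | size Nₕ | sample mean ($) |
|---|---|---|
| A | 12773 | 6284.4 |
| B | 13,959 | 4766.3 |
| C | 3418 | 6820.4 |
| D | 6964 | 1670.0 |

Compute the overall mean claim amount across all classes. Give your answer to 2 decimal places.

N = 37114; weights Wₕ = Nₕ/N = (0.3442, 0.3761, 0.0921, 0.1876).
x̄_st = Σ Wₕ·x̄ₕ = 0.3442·6284.4 + 0.3761·4766.3 + 0.0921·6820.4 + 0.1876·1670.0 ≈ 4896.9507...
→ 4896.95.

4896.95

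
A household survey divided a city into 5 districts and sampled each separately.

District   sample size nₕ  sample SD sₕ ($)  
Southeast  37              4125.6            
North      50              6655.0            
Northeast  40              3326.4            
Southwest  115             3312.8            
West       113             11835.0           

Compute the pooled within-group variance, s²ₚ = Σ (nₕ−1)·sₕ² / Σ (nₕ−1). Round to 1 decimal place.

57580211.6

Degrees of freedom: 36 + 49 + 39 + 114 + 112 = 350.
Σ(nₕ−1)sₕ² = 36·17020575.36 + 49·44289025 + 39·11064936.96 + 114·10974643.84 + 112·140067225 = 20153074077.16.
s²ₚ = 20153074077.16 / 350 = 57580211.649... → 57580211.6.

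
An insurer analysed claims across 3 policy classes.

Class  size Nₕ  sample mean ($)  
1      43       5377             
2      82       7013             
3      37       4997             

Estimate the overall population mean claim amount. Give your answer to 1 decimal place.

6118.3

N = 162; weights Wₕ = Nₕ/N = (0.2654, 0.5062, 0.2284).
x̄_st = Σ Wₕ·x̄ₕ = 0.2654·5377 + 0.5062·7013 + 0.2284·4997 ≈ 6118.309...
→ 6118.3.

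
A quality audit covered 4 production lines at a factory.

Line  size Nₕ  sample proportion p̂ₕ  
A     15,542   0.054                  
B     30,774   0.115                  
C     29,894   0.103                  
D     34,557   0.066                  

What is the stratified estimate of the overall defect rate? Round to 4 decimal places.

0.0879

N = 15542 + 30774 + 29894 + 34557 = 110767.
Overall proportion = Σ (Nₕ/N)·p̂ₕ.
Σ Nₕp̂ₕ = 839.268 + 3539.01 + 3079.082 + 2280.762 = 9738.122.
9738.122 / 110767 = 0.087915... → 0.0879.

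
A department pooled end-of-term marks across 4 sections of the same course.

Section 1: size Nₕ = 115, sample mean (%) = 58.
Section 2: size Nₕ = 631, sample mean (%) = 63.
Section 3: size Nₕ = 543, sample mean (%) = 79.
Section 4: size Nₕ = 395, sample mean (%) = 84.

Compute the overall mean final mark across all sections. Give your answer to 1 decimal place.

x̄_st = (Σ Nₕx̄ₕ) / (Σ Nₕ) = (115·58 + 631·63 + 543·79 + 395·84) / 1684
= 122500 / 1684 = 72.743... → 72.7.

72.7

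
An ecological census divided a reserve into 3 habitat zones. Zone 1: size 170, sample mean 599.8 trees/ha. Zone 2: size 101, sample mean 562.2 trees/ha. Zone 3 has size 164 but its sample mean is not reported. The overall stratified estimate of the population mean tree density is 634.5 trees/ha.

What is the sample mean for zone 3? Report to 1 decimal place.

715.0

Σ Nₕx̄ₕ = N·μ, so 164·x̄_3 = 435·634.5 − (170·599.8 + 101·562.2).
= 276007.5 − 158748.2 = 117259.3.
x̄_3 = 117259.3 / 164 = 714.996... → 715.0.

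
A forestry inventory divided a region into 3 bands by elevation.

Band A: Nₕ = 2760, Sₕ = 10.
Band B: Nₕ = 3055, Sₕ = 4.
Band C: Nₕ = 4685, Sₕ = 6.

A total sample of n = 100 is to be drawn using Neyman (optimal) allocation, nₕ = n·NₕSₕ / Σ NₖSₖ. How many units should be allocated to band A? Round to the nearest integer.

41

A: NₕSₕ = 2760·10 = 27600
B: NₕSₕ = 3055·4 = 12220
C: NₕSₕ = 4685·6 = 28110
Σ NₕSₕ = 67930.
n_A = 100·27600/67930 = 40.630... → 41.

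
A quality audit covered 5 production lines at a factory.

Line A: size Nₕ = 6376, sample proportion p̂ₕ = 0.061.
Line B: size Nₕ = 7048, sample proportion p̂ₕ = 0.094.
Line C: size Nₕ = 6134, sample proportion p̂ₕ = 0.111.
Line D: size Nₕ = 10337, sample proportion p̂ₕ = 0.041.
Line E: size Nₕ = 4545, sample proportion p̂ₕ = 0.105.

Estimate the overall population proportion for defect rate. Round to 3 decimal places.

0.076

Wₕ = Nₕ/N with N = 34440: 0.1851, 0.2046, 0.1781, 0.3001, 0.1320.
p̂_st = 0.1851·0.061 + 0.2046·0.094 + 0.1781·0.111 + 0.3001·0.041 + 0.1320·0.105 ≈ 0.07646... → 0.076.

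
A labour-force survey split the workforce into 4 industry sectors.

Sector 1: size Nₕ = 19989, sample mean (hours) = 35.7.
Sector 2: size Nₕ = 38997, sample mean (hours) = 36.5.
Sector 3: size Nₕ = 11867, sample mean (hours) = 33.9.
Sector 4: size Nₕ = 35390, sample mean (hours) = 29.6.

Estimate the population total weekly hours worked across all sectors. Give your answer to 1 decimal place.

3586833.1

1: 19989·35.7 = 713607.3
2: 38997·36.5 = 1423390.5
3: 11867·33.9 = 402291.3
4: 35390·29.6 = 1047544
τ̂ = Σ Nₕx̄ₕ = 3586833.1.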